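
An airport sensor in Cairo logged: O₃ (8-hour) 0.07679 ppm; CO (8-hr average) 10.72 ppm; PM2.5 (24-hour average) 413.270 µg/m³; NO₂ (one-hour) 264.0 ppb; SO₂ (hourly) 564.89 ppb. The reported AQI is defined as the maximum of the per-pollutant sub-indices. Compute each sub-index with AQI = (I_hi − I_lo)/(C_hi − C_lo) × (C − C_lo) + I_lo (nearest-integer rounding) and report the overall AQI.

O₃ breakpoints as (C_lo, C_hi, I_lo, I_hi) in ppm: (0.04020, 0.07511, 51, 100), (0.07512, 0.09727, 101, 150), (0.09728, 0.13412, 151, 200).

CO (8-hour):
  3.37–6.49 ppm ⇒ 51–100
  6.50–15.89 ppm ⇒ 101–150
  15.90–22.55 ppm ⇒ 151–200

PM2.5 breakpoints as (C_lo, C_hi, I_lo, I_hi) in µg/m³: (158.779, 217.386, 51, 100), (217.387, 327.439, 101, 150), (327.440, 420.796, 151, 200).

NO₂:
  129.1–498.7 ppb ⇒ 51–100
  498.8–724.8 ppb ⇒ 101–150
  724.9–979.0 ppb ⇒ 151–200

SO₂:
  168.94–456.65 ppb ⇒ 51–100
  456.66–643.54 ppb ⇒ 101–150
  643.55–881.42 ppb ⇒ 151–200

196

O₃: row 0.07512–0.09727 (AQI 101–150). (150−101)·(0.07679−0.07512)/(0.09727−0.07512) + 101 = 49·0.00167/0.02215 + 101 ≈ 104.69 → 105.
CO 10.72: bracket 6.50–15.89 → index 101–150; slope 49/9.39, offset 4.22.
AQI = 101 + 49/9.39·4.22 ≈ 123.02 ⇒ 123.
PM2.5: row 327.440–420.796 (AQI 151–200). (200−151)·(413.270−327.440)/(420.796−327.440) + 151 = 49·85.830/93.356 + 151 ≈ 196.05 → 196.
NO₂: 264.0 lies in 129.1–498.7, so I_lo=51, I_hi=100, C_lo=129.1, C_hi=498.7.
(100−51)/(498.7−129.1) × (264.0−129.1) + 51 = 49/369.6 × 134.9 + 51 ≈ 68.88 → 69.
SO₂ 564.89: bracket 456.66–643.54 → index 101–150; slope 49/186.88, offset 108.23.
AQI = 101 + 49/186.88·108.23 ≈ 129.38 ⇒ 129.
Sub-indices: O₃→105, CO→123, PM2.5→196, NO₂→69, SO₂→129. Overall AQI = max = 196; dominant pollutant is PM2.5.
AQI 196: Unhealthy.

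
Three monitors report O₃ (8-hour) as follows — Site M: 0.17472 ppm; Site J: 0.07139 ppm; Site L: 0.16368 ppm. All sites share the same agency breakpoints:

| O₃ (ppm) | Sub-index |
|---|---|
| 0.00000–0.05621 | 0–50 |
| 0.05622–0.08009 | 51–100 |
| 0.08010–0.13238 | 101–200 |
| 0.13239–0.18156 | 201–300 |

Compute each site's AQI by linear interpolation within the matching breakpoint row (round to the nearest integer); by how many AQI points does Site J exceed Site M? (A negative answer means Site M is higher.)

-204

Site M 0.17472: bracket 0.13239–0.18156 → index 201–300; slope 99/0.04917, offset 0.04233.
AQI = 201 + 99/0.04917·0.04233 ≈ 286.23 ⇒ 286.
Site J: row 0.05622–0.08009 (AQI 51–100). (100−51)·(0.07139−0.05622)/(0.08009−0.05622) + 51 = 49·0.01517/0.02387 + 51 ≈ 82.14 → 82.
Site L: row 0.13239–0.18156 (AQI 201–300). (300−201)·(0.16368−0.13239)/(0.18156−0.13239) + 201 = 99·0.03129/0.04917 + 201 ≈ 264.00 → 264.
AQIs: Site M=286, Site J=82, Site L=264. Site J (82) − Site M (286) = -204.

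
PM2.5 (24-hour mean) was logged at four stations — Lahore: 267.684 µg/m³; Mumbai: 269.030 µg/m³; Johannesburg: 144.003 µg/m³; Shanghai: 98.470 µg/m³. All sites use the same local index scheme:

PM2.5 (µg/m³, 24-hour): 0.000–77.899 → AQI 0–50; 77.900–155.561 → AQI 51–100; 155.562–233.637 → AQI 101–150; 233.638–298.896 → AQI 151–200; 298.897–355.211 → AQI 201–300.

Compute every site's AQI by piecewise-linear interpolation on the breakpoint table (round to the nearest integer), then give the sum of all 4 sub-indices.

512

Lahore: 267.684 ∈ [233.638, 298.896] ↔ index [151, 200].
151 + (267.684−233.638)·(200−151)/(298.896−233.638) = 151 + 34.046·49/65.258 ≈ 176.56, so AQI = 177.
Mumbai: row 233.638–298.896 (AQI 151–200). (200−151)·(269.030−233.638)/(298.896−233.638) + 151 = 49·35.392/65.258 + 151 ≈ 177.57 → 178.
Johannesburg 144.003: bracket 77.900–155.561 → index 51–100; slope 49/77.661, offset 66.103.
AQI = 51 + 49/77.661·66.103 ≈ 92.71 ⇒ 93.
Shanghai 98.470: bracket 77.900–155.561 → index 51–100; slope 49/77.661, offset 20.570.
AQI = 51 + 49/77.661·20.570 ≈ 63.98 ⇒ 64.
AQIs: Lahore=177, Mumbai=178, Johannesburg=93, Shanghai=64. Sum = 177 + 178 + 93 + 64 = 512.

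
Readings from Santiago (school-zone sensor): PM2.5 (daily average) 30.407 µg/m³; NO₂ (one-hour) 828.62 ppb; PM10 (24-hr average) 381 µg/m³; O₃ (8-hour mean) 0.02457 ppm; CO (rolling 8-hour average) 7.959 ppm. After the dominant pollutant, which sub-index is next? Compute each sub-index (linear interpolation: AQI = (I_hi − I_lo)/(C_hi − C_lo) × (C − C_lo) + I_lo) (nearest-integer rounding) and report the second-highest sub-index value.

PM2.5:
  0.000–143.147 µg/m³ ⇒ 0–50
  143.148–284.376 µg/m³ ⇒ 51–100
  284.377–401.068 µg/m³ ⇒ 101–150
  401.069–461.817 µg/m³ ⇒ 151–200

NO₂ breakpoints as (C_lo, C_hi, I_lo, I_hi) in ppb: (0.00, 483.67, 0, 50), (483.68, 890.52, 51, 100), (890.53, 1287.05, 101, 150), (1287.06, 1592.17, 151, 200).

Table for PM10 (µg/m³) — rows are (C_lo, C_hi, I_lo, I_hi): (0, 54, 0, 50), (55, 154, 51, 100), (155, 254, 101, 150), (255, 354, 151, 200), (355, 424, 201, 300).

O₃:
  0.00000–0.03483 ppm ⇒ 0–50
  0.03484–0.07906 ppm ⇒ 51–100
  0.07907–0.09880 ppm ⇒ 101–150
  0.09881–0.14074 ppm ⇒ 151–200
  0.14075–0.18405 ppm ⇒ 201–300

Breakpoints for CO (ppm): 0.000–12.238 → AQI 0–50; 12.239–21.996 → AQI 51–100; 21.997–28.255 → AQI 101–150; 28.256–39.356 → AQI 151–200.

PM2.5: 30.407 ∈ [0.000, 143.147] ↔ index [0, 50].
0 + (30.407−0.000)·(50−0)/(143.147−0.000) = 0 + 30.407·50/143.147 ≈ 10.62, so AQI = 11.
NO₂: 828.62 lies in 483.68–890.52, so I_lo=51, I_hi=100, C_lo=483.68, C_hi=890.52.
(100−51)/(890.52−483.68) × (828.62−483.68) + 51 = 49/406.84 × 344.94 + 51 ≈ 92.54 → 93.
PM10: 381 lies in 355–424, so I_lo=201, I_hi=300, C_lo=355, C_hi=424.
(300−201)/(424−355) × (381−355) + 201 = 99/69 × 26 + 201 ≈ 238.30 → 238.
O₃: row 0.00000–0.03483 (AQI 0–50). (50−0)·(0.02457−0.00000)/(0.03483−0.00000) + 0 = 50·0.02457/0.03483 + 0 ≈ 35.27 → 35.
CO: 7.959 lies in 0.000–12.238, so I_lo=0, I_hi=50, C_lo=0.000, C_hi=12.238.
(50−0)/(12.238−0.000) × (7.959−0.000) + 0 = 50/12.238 × 7.959 + 0 ≈ 32.52 → 33.
Sub-indices: PM2.5→11, NO₂→93, PM10→238, O₃→35, CO→33. Ranked high→low: 238, 93, 35, 33, 11. Second-highest sub-index = 93.

93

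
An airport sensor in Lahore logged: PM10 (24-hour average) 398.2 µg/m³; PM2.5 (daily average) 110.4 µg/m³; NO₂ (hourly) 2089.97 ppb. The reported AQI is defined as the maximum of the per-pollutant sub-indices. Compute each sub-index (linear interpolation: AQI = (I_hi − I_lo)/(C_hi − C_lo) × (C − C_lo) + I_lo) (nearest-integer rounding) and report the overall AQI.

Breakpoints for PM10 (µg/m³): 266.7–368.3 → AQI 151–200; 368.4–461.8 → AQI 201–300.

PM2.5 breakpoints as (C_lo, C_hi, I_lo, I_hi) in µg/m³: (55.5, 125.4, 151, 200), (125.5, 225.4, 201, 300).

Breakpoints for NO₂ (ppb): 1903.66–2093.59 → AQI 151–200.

PM10: 398.2 ∈ [368.4, 461.8] ↔ index [201, 300].
201 + (398.2−368.4)·(300−201)/(461.8−368.4) = 201 + 29.8·99/93.4 ≈ 232.59, so AQI = 233.
PM2.5 110.4: bracket 55.5–125.4 → index 151–200; slope 49/69.9, offset 54.9.
AQI = 151 + 49/69.9·54.9 ≈ 189.48 ⇒ 189.
NO₂: 2089.97 ∈ [1903.66, 2093.59] ↔ index [151, 200].
151 + (2089.97−1903.66)·(200−151)/(2093.59−1903.66) = 151 + 186.31·49/189.93 ≈ 199.07, so AQI = 199.
Sub-indices: PM10→233, PM2.5→189, NO₂→199. Overall AQI = max = 233; dominant pollutant is PM10.
AQI 233: Very Unhealthy.

233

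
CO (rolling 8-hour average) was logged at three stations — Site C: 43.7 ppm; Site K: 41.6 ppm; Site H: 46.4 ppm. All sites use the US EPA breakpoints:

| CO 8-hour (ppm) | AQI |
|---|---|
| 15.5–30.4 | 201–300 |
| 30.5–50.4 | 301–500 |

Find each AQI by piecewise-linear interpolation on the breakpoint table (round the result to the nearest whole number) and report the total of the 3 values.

1305

Site C: 43.7 ∈ [30.5, 50.4] ↔ index [301, 500].
301 + (43.7−30.5)·(500−301)/(50.4−30.5) = 301 + 13.2·199/19.9 ≈ 433.00, so AQI = 433.
Site K 41.6: bracket 30.5–50.4 → index 301–500; slope 199/19.9, offset 11.1.
AQI = 301 + 199/19.9·11.1 ≈ 412.00 ⇒ 412.
Site H: row 30.5–50.4 (AQI 301–500). (500−301)·(46.4−30.5)/(50.4−30.5) + 301 = 199·15.9/19.9 + 301 ≈ 460.00 → 460.
AQIs: Site C=433, Site K=412, Site H=460. Sum = 433 + 412 + 460 = 1305.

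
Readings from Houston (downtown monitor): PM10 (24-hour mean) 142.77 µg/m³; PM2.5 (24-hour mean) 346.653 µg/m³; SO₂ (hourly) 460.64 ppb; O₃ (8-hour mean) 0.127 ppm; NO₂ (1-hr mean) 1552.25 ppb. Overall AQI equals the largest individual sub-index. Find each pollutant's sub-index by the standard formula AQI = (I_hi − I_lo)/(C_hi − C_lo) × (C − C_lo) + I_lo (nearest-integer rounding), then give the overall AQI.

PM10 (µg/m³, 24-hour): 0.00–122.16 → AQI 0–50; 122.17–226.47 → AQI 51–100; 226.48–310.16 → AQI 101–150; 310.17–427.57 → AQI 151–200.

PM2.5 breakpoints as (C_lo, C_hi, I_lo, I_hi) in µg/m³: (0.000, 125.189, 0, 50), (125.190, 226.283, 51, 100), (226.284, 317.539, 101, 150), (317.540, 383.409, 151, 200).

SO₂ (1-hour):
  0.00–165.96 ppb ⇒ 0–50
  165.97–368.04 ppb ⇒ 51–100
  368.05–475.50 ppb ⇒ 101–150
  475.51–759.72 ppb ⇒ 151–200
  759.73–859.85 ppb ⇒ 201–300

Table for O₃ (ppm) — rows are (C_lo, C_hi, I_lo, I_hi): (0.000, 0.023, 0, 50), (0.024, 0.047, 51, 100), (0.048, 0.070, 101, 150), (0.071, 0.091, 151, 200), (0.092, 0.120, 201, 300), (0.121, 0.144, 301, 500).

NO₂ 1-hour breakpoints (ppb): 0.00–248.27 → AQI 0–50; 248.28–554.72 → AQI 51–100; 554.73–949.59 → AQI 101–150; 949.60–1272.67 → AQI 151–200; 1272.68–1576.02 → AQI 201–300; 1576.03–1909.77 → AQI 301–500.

353

PM10 142.77: bracket 122.17–226.47 → index 51–100; slope 49/104.30, offset 20.60.
AQI = 51 + 49/104.30·20.60 ≈ 60.68 ⇒ 61.
PM2.5: 346.653 ∈ [317.540, 383.409] ↔ index [151, 200].
151 + (346.653−317.540)·(200−151)/(383.409−317.540) = 151 + 29.113·49/65.869 ≈ 172.66, so AQI = 173.
SO₂: row 368.05–475.50 (AQI 101–150). (150−101)·(460.64−368.05)/(475.50−368.05) + 101 = 49·92.59/107.45 + 101 ≈ 143.22 → 143.
O₃: 0.127 lies in 0.121–0.144, so I_lo=301, I_hi=500, C_lo=0.121, C_hi=0.144.
(500−301)/(0.144−0.121) × (0.127−0.121) + 301 = 199/0.023 × 0.006 + 301 ≈ 352.91 → 353.
NO₂: row 1272.68–1576.02 (AQI 201–300). (300−201)·(1552.25−1272.68)/(1576.02−1272.68) + 201 = 99·279.57/303.34 + 201 ≈ 292.24 → 292.
Sub-indices: PM10→61, PM2.5→173, SO₂→143, O₃→353, NO₂→292. Overall AQI = max = 353; dominant pollutant is O₃.
AQI 353: Hazardous.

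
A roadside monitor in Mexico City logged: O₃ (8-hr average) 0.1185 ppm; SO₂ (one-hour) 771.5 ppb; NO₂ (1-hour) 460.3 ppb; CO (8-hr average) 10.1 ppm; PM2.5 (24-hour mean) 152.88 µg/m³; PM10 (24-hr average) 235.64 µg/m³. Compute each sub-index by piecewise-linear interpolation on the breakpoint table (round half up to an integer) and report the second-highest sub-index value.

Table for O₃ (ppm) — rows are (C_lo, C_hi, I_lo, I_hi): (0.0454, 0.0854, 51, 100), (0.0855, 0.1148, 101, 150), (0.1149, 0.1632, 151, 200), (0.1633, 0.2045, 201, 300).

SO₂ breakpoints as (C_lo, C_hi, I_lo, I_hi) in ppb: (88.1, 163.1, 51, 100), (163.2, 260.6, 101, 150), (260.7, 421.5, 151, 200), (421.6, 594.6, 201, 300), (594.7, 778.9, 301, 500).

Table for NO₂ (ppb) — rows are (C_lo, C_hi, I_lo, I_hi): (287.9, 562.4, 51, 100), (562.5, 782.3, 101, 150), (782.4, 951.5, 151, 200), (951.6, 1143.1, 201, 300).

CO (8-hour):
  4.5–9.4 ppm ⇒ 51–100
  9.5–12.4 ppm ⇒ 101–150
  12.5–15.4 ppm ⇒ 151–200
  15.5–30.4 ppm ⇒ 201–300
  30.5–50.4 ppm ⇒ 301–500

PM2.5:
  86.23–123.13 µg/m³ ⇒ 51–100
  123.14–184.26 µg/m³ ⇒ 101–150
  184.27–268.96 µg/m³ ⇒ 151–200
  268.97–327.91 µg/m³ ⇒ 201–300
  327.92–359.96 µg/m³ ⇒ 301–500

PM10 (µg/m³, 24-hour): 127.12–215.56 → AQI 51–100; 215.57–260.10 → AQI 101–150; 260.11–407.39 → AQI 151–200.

155

O₃ 0.1185: bracket 0.1149–0.1632 → index 151–200; slope 49/0.0483, offset 0.0036.
AQI = 151 + 49/0.0483·0.0036 ≈ 154.65 ⇒ 155.
SO₂: 771.5 lies in 594.7–778.9, so I_lo=301, I_hi=500, C_lo=594.7, C_hi=778.9.
(500−301)/(778.9−594.7) × (771.5−594.7) + 301 = 199/184.2 × 176.8 + 301 ≈ 492.01 → 492.
NO₂: 460.3 ∈ [287.9, 562.4] ↔ index [51, 100].
51 + (460.3−287.9)·(100−51)/(562.4−287.9) = 51 + 172.4·49/274.5 ≈ 81.77, so AQI = 82.
CO: row 9.5–12.4 (AQI 101–150). (150−101)·(10.1−9.5)/(12.4−9.5) + 101 = 49·0.6/2.9 + 101 ≈ 111.14 → 111.
PM2.5: row 123.14–184.26 (AQI 101–150). (150−101)·(152.88−123.14)/(184.26−123.14) + 101 = 49·29.74/61.12 + 101 ≈ 124.84 → 125.
PM10 235.64: bracket 215.57–260.10 → index 101–150; slope 49/44.53, offset 20.07.
AQI = 101 + 49/44.53·20.07 ≈ 123.08 ⇒ 123.
Sub-indices: O₃→155, SO₂→492, NO₂→82, CO→111, PM2.5→125, PM10→123. Ranked high→low: 492, 155, 125, 123, 111, 82. Second-highest sub-index = 155.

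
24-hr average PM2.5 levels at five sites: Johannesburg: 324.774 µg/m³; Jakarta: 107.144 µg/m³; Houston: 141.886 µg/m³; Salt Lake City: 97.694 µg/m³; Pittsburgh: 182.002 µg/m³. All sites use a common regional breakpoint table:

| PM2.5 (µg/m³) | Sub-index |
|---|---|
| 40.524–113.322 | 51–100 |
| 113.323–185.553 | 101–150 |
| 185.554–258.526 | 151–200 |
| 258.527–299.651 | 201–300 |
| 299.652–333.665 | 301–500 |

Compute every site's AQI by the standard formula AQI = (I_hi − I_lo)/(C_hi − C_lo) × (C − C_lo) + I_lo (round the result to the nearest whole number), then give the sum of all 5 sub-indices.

Johannesburg: row 299.652–333.665 (AQI 301–500). (500−301)·(324.774−299.652)/(333.665−299.652) + 301 = 199·25.122/34.013 + 301 ≈ 447.98 → 448.
Jakarta: row 40.524–113.322 (AQI 51–100). (100−51)·(107.144−40.524)/(113.322−40.524) + 51 = 49·66.620/72.798 + 51 ≈ 95.84 → 96.
Houston: row 113.323–185.553 (AQI 101–150). (150−101)·(141.886−113.323)/(185.553−113.323) + 101 = 49·28.563/72.230 + 101 ≈ 120.38 → 120.
Salt Lake City: 97.694 lies in 40.524–113.322, so I_lo=51, I_hi=100, C_lo=40.524, C_hi=113.322.
(100−51)/(113.322−40.524) × (97.694−40.524) + 51 = 49/72.798 × 57.170 + 51 ≈ 89.48 → 89.
Pittsburgh: 182.002 ∈ [113.323, 185.553] ↔ index [101, 150].
101 + (182.002−113.323)·(150−101)/(185.553−113.323) = 101 + 68.679·49/72.230 ≈ 147.59, so AQI = 148.
AQIs: Johannesburg=448, Jakarta=96, Houston=120, Salt Lake City=89, Pittsburgh=148. Sum = 448 + 96 + 120 + 89 + 148 = 901.

901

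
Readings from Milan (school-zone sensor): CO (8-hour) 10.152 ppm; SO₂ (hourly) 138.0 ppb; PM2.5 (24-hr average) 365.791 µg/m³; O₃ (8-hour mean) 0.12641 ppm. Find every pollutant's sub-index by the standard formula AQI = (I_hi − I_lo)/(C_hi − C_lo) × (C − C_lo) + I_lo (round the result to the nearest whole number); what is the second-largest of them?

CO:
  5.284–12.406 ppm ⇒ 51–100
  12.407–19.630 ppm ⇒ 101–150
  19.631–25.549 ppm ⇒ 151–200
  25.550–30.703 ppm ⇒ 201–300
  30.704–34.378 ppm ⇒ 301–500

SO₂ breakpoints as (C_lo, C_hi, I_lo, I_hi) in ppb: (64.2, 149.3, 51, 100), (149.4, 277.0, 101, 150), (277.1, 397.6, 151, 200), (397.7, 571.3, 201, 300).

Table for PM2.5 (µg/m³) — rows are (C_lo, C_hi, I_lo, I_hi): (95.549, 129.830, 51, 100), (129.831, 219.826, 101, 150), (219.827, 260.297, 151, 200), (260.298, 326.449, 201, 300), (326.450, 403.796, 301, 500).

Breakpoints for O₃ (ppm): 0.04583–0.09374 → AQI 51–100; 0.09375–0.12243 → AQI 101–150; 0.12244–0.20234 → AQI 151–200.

CO: row 5.284–12.406 (AQI 51–100). (100−51)·(10.152−5.284)/(12.406−5.284) + 51 = 49·4.868/7.122 + 51 ≈ 84.49 → 84.
SO₂ 138.0: bracket 64.2–149.3 → index 51–100; slope 49/85.1, offset 73.8.
AQI = 51 + 49/85.1·73.8 ≈ 93.49 ⇒ 93.
PM2.5: row 326.450–403.796 (AQI 301–500). (500−301)·(365.791−326.450)/(403.796−326.450) + 301 = 199·39.341/77.346 + 301 ≈ 402.22 → 402.
O₃: 0.12641 lies in 0.12244–0.20234, so I_lo=151, I_hi=200, C_lo=0.12244, C_hi=0.20234.
(200−151)/(0.20234−0.12244) × (0.12641−0.12244) + 151 = 49/0.07990 × 0.00397 + 151 ≈ 153.43 → 153.
Sub-indices: CO→84, SO₂→93, PM2.5→402, O₃→153. Ranked high→low: 402, 153, 93, 84. Second-highest sub-index = 153.

153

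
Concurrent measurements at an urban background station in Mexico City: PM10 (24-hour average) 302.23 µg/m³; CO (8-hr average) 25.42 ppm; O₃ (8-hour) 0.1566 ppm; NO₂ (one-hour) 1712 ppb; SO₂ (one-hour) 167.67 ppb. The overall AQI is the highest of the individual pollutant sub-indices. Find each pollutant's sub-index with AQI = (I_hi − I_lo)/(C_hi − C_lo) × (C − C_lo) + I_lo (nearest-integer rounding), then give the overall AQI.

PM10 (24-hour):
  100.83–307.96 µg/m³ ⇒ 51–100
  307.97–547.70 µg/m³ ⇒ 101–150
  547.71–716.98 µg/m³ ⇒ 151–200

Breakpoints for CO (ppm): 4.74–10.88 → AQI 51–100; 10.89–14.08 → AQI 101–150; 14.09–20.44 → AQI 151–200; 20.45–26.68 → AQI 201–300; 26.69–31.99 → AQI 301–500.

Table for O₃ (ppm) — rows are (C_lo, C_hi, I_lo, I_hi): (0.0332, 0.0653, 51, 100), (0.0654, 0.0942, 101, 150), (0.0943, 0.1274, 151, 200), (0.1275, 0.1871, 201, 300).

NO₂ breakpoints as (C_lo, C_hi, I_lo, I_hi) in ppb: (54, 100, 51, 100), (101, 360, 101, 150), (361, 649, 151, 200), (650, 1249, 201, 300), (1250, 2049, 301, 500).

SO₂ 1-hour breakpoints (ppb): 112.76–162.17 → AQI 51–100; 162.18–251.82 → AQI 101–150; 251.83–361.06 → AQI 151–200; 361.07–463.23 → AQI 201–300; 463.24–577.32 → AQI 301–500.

PM10: 302.23 lies in 100.83–307.96, so I_lo=51, I_hi=100, C_lo=100.83, C_hi=307.96.
(100−51)/(307.96−100.83) × (302.23−100.83) + 51 = 49/207.13 × 201.40 + 51 ≈ 98.64 → 99.
CO: 25.42 ∈ [20.45, 26.68] ↔ index [201, 300].
201 + (25.42−20.45)·(300−201)/(26.68−20.45) = 201 + 4.97·99/6.23 ≈ 279.98, so AQI = 280.
O₃: 0.1566 lies in 0.1275–0.1871, so I_lo=201, I_hi=300, C_lo=0.1275, C_hi=0.1871.
(300−201)/(0.1871−0.1275) × (0.1566−0.1275) + 201 = 99/0.0596 × 0.0291 + 201 ≈ 249.34 → 249.
NO₂: 1712 ∈ [1250, 2049] ↔ index [301, 500].
301 + (1712−1250)·(500−301)/(2049−1250) = 301 + 462·199/799 ≈ 416.07, so AQI = 416.
SO₂: row 162.18–251.82 (AQI 101–150). (150−101)·(167.67−162.18)/(251.82−162.18) + 101 = 49·5.49/89.64 + 101 ≈ 104.00 → 104.
Sub-indices: PM10→99, CO→280, O₃→249, NO₂→416, SO₂→104. Overall AQI = max = 416; dominant pollutant is NO₂.

416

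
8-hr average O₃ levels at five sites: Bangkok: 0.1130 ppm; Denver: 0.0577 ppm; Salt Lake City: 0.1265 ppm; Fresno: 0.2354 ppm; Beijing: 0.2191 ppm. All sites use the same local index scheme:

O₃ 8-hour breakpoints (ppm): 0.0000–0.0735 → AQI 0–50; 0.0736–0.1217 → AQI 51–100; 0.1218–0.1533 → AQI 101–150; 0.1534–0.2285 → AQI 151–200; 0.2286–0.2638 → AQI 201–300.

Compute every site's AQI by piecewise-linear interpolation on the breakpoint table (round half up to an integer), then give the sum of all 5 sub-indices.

Bangkok: row 0.0736–0.1217 (AQI 51–100). (100−51)·(0.1130−0.0736)/(0.1217−0.0736) + 51 = 49·0.0394/0.0481 + 51 ≈ 91.14 → 91.
Denver 0.0577: bracket 0.0000–0.0735 → index 0–50; slope 50/0.0735, offset 0.0577.
AQI = 0 + 50/0.0735·0.0577 ≈ 39.25 ⇒ 39.
Salt Lake City: row 0.1218–0.1533 (AQI 101–150). (150−101)·(0.1265−0.1218)/(0.1533−0.1218) + 101 = 49·0.0047/0.0315 + 101 ≈ 108.31 → 108.
Fresno: 0.2354 ∈ [0.2286, 0.2638] ↔ index [201, 300].
201 + (0.2354−0.2286)·(300−201)/(0.2638−0.2286) = 201 + 0.0068·99/0.0352 ≈ 220.13, so AQI = 220.
Beijing: 0.2191 ∈ [0.1534, 0.2285] ↔ index [151, 200].
151 + (0.2191−0.1534)·(200−151)/(0.2285−0.1534) = 151 + 0.0657·49/0.0751 ≈ 193.87, so AQI = 194.
AQIs: Bangkok=91, Denver=39, Salt Lake City=108, Fresno=220, Beijing=194. Sum = 91 + 39 + 108 + 220 + 194 = 652.

652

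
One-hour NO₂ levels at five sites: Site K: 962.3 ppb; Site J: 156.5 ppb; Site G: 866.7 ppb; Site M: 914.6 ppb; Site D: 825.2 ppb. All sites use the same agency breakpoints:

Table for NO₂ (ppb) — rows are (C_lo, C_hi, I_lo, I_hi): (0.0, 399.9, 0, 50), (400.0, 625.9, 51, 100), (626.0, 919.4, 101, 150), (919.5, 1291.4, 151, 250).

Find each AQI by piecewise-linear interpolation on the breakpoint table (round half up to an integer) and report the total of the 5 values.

606

Site K: row 919.5–1291.4 (AQI 151–250). (250−151)·(962.3−919.5)/(1291.4−919.5) + 151 = 99·42.8/371.9 + 151 ≈ 162.39 → 162.
Site J: row 0.0–399.9 (AQI 0–50). (50−0)·(156.5−0.0)/(399.9−0.0) + 0 = 50·156.5/399.9 + 0 ≈ 19.57 → 20.
Site G 866.7: bracket 626.0–919.4 → index 101–150; slope 49/293.4, offset 240.7.
AQI = 101 + 49/293.4·240.7 ≈ 141.20 ⇒ 141.
Site M: 914.6 ∈ [626.0, 919.4] ↔ index [101, 150].
101 + (914.6−626.0)·(150−101)/(919.4−626.0) = 101 + 288.6·49/293.4 ≈ 149.20, so AQI = 149.
Site D: 825.2 ∈ [626.0, 919.4] ↔ index [101, 150].
101 + (825.2−626.0)·(150−101)/(919.4−626.0) = 101 + 199.2·49/293.4 ≈ 134.27, so AQI = 134.
AQIs: Site K=162, Site J=20, Site G=141, Site M=149, Site D=134. Sum = 162 + 20 + 141 + 149 + 134 = 606.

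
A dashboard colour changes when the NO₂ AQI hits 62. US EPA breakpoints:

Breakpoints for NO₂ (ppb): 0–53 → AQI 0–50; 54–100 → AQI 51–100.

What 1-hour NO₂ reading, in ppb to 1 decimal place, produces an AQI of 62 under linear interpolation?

64.3

AQI 62 lies in the 51–100 band, which corresponds to 54–100 ppb.
C = 54 + (62−51)×(100−54)/(100−51) = 54 + 11×46/49 ≈ 64.327 ppb → 64.3 ppb to 1 dp.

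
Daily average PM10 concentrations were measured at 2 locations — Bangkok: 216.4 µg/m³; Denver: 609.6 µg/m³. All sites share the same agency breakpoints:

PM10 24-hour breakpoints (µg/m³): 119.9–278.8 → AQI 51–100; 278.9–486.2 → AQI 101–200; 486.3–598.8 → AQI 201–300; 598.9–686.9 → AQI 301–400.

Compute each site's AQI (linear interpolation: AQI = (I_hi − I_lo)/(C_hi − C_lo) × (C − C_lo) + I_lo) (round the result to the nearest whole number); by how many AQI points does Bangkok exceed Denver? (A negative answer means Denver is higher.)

-232

Bangkok: 216.4 lies in 119.9–278.8, so I_lo=51, I_hi=100, C_lo=119.9, C_hi=278.8.
(100−51)/(278.8−119.9) × (216.4−119.9) + 51 = 49/158.9 × 96.5 + 51 ≈ 80.76 → 81.
Denver 609.6: bracket 598.9–686.9 → index 301–400; slope 99/88.0, offset 10.7.
AQI = 301 + 99/88.0·10.7 ≈ 313.04 ⇒ 313.
AQIs: Bangkok=81, Denver=313. Bangkok (81) − Denver (313) = -232.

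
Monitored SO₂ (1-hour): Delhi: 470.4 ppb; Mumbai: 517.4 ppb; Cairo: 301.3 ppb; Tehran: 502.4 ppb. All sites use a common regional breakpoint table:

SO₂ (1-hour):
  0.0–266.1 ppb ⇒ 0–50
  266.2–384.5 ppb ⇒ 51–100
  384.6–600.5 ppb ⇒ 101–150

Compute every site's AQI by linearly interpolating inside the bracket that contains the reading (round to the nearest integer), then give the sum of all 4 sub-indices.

445

Delhi: row 384.6–600.5 (AQI 101–150). (150−101)·(470.4−384.6)/(600.5−384.6) + 101 = 49·85.8/215.9 + 101 ≈ 120.47 → 120.
Mumbai 517.4: bracket 384.6–600.5 → index 101–150; slope 49/215.9, offset 132.8.
AQI = 101 + 49/215.9·132.8 ≈ 131.14 ⇒ 131.
Cairo: 301.3 ∈ [266.2, 384.5] ↔ index [51, 100].
51 + (301.3−266.2)·(100−51)/(384.5−266.2) = 51 + 35.1·49/118.3 ≈ 65.54, so AQI = 66.
Tehran: 502.4 lies in 384.6–600.5, so I_lo=101, I_hi=150, C_lo=384.6, C_hi=600.5.
(150−101)/(600.5−384.6) × (502.4−384.6) + 101 = 49/215.9 × 117.8 + 101 ≈ 127.74 → 128.
AQIs: Delhi=120, Mumbai=131, Cairo=66, Tehran=128. Sum = 120 + 131 + 66 + 128 = 445.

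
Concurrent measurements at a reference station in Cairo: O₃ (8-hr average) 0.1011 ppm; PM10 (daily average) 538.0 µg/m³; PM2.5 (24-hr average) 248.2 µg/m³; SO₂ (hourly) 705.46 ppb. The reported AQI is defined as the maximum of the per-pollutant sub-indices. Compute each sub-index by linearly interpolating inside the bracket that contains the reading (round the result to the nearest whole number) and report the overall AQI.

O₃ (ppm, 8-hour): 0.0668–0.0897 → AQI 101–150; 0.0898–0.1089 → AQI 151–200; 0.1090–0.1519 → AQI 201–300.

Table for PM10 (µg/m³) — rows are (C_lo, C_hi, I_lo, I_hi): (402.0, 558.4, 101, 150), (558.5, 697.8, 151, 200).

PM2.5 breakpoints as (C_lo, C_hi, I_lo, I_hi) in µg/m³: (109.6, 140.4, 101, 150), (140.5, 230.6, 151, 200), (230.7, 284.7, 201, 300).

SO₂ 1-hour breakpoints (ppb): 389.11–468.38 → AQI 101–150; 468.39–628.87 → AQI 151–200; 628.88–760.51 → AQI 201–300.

259

O₃: 0.1011 ∈ [0.0898, 0.1089] ↔ index [151, 200].
151 + (0.1011−0.0898)·(200−151)/(0.1089−0.0898) = 151 + 0.0113·49/0.0191 ≈ 179.99, so AQI = 180.
PM10: row 402.0–558.4 (AQI 101–150). (150−101)·(538.0−402.0)/(558.4−402.0) + 101 = 49·136.0/156.4 + 101 ≈ 143.61 → 144.
PM2.5: row 230.7–284.7 (AQI 201–300). (300−201)·(248.2−230.7)/(284.7−230.7) + 201 = 99·17.5/54.0 + 201 ≈ 233.08 → 233.
SO₂: 705.46 lies in 628.88–760.51, so I_lo=201, I_hi=300, C_lo=628.88, C_hi=760.51.
(300−201)/(760.51−628.88) × (705.46−628.88) + 201 = 99/131.63 × 76.58 + 201 ≈ 258.60 → 259.
Sub-indices: O₃→180, PM10→144, PM2.5→233, SO₂→259. Overall AQI = max = 259; dominant pollutant is SO₂.
AQI 259: Very Unhealthy.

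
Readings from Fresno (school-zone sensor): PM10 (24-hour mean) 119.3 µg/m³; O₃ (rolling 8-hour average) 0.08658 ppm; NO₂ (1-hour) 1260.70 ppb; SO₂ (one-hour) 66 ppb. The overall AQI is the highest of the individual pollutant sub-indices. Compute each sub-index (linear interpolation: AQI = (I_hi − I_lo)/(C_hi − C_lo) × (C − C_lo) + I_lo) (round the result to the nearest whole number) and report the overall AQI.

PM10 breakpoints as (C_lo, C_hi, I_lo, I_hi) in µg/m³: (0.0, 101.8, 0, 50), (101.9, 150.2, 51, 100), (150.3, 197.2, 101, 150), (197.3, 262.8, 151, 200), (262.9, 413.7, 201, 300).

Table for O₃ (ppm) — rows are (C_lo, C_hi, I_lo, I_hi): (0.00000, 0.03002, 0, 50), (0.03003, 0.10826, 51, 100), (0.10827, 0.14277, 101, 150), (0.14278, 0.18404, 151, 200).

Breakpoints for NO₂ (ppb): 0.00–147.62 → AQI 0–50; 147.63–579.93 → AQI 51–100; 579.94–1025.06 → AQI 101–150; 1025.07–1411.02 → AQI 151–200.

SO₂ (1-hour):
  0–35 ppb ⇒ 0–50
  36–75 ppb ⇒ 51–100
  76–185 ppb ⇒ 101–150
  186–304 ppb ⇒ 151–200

PM10: 119.3 ∈ [101.9, 150.2] ↔ index [51, 100].
51 + (119.3−101.9)·(100−51)/(150.2−101.9) = 51 + 17.4·49/48.3 ≈ 68.65, so AQI = 69.
O₃: row 0.03003–0.10826 (AQI 51–100). (100−51)·(0.08658−0.03003)/(0.10826−0.03003) + 51 = 49·0.05655/0.07823 + 51 ≈ 86.42 → 86.
NO₂ 1260.70: bracket 1025.07–1411.02 → index 151–200; slope 49/385.95, offset 235.63.
AQI = 151 + 49/385.95·235.63 ≈ 180.92 ⇒ 181.
SO₂: row 36–75 (AQI 51–100). (100−51)·(66−36)/(75−36) + 51 = 49·30/39 + 51 ≈ 88.69 → 89.
Sub-indices: PM10→69, O₃→86, NO₂→181, SO₂→89. Overall AQI = max = 181; dominant pollutant is NO₂.

181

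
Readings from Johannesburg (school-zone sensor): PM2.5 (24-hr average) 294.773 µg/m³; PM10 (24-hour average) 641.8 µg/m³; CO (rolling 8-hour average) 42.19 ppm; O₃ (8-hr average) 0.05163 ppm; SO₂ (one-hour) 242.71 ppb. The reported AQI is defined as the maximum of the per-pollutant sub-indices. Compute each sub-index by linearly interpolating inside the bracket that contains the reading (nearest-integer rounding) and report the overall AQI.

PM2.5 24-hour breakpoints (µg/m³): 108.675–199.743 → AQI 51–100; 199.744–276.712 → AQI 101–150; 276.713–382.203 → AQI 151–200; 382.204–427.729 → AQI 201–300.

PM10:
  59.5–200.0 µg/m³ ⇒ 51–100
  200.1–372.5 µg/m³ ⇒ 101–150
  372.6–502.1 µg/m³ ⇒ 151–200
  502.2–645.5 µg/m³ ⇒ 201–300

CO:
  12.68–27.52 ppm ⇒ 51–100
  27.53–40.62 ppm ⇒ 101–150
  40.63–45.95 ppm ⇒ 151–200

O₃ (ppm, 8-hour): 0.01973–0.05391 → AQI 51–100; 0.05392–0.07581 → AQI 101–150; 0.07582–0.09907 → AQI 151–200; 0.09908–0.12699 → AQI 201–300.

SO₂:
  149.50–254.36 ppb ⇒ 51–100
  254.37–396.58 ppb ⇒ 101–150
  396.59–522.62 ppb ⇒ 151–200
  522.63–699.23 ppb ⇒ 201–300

297

PM2.5: 294.773 ∈ [276.713, 382.203] ↔ index [151, 200].
151 + (294.773−276.713)·(200−151)/(382.203−276.713) = 151 + 18.060·49/105.490 ≈ 159.39, so AQI = 159.
PM10 641.8: bracket 502.2–645.5 → index 201–300; slope 99/143.3, offset 139.6.
AQI = 201 + 99/143.3·139.6 ≈ 297.44 ⇒ 297.
CO: 42.19 lies in 40.63–45.95, so I_lo=151, I_hi=200, C_lo=40.63, C_hi=45.95.
(200−151)/(45.95−40.63) × (42.19−40.63) + 151 = 49/5.32 × 1.56 + 151 ≈ 165.37 → 165.
O₃: 0.05163 ∈ [0.01973, 0.05391] ↔ index [51, 100].
51 + (0.05163−0.01973)·(100−51)/(0.05391−0.01973) = 51 + 0.03190·49/0.03418 ≈ 96.73, so AQI = 97.
SO₂: 242.71 lies in 149.50–254.36, so I_lo=51, I_hi=100, C_lo=149.50, C_hi=254.36.
(100−51)/(254.36−149.50) × (242.71−149.50) + 51 = 49/104.86 × 93.21 + 51 ≈ 94.56 → 95.
Sub-indices: PM2.5→159, PM10→297, CO→165, O₃→97, SO₂→95. Overall AQI = max = 297; dominant pollutant is PM10.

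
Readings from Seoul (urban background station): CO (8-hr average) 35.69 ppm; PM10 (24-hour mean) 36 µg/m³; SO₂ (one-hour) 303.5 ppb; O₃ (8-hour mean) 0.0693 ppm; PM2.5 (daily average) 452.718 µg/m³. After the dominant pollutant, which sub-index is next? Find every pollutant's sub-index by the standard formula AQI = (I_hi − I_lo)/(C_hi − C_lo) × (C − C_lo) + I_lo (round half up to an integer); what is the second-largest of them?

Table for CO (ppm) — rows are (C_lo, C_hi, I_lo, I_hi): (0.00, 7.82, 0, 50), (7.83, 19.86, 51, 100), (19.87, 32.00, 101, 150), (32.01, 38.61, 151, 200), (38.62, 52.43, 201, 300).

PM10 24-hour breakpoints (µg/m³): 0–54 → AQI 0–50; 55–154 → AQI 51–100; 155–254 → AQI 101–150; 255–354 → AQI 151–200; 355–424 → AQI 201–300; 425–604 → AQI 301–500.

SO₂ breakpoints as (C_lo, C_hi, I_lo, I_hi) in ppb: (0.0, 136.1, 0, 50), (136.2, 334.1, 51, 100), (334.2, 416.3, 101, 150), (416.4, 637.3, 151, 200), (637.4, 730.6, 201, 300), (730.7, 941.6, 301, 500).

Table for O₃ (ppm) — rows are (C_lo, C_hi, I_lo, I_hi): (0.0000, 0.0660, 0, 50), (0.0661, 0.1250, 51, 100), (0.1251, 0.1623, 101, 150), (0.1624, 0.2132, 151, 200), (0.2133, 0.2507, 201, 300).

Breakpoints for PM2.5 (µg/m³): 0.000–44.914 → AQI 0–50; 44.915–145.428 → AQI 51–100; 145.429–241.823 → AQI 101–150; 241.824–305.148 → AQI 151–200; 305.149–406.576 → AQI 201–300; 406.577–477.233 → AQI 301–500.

CO: 35.69 ∈ [32.01, 38.61] ↔ index [151, 200].
151 + (35.69−32.01)·(200−151)/(38.61−32.01) = 151 + 3.68·49/6.60 ≈ 178.32, so AQI = 178.
PM10: row 0–54 (AQI 0–50). (50−0)·(36−0)/(54−0) + 0 = 50·36/54 + 0 ≈ 33.33 → 33.
SO₂: 303.5 lies in 136.2–334.1, so I_lo=51, I_hi=100, C_lo=136.2, C_hi=334.1.
(100−51)/(334.1−136.2) × (303.5−136.2) + 51 = 49/197.9 × 167.3 + 51 ≈ 92.42 → 92.
O₃: row 0.0661–0.1250 (AQI 51–100). (100−51)·(0.0693−0.0661)/(0.1250−0.0661) + 51 = 49·0.0032/0.0589 + 51 ≈ 53.66 → 54.
PM2.5: 452.718 lies in 406.577–477.233, so I_lo=301, I_hi=500, C_lo=406.577, C_hi=477.233.
(500−301)/(477.233−406.577) × (452.718−406.577) + 301 = 199/70.656 × 46.141 + 301 ≈ 430.95 → 431.
Sub-indices: CO→178, PM10→33, SO₂→92, O₃→54, PM2.5→431. Ranked high→low: 431, 178, 92, 54, 33. Second-highest sub-index = 178.

178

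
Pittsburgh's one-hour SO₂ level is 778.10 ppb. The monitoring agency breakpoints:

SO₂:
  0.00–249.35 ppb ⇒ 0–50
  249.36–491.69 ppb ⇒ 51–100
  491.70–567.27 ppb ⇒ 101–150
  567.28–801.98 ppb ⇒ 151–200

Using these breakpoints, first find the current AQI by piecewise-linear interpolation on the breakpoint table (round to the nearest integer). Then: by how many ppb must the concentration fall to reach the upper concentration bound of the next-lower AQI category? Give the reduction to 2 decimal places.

210.83

SO₂: 778.10 lies in 567.28–801.98, so I_lo=151, I_hi=200, C_lo=567.28, C_hi=801.98.
(200−151)/(801.98−567.28) × (778.10−567.28) + 151 = 49/234.70 × 210.82 + 151 ≈ 195.01 → 195.
Current AQI 195 is in the Unhealthy range (151–200). The next-lower category tops out at AQI 150, whose upper concentration bound is 567.27 ppb.
Reduction needed = 778.10 − 567.27 = 210.83 ppb.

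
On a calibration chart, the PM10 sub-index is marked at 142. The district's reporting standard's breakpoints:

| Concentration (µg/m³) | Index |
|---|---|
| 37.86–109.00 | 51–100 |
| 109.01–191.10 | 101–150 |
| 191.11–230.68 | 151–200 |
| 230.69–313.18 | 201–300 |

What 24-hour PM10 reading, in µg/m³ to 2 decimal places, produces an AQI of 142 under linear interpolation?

177.70

AQI 142 lies in the 101–150 band, which corresponds to 109.01–191.10 µg/m³.
C = 109.01 + (142−101)×(191.10−109.01)/(150−101) = 109.01 + 41×82.09/49 ≈ 177.6976 µg/m³ → 177.70 µg/m³ to 2 dp.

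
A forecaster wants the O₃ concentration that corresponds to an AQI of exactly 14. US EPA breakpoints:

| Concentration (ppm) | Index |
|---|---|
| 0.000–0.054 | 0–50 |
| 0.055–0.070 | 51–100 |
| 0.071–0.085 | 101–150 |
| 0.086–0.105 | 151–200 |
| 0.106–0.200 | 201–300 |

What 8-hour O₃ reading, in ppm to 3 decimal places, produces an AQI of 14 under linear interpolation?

AQI 14 lies in the 0–50 band, which corresponds to 0.000–0.054 ppm.
C = 0.000 + (14−0)×(0.054−0.000)/(50−0) = 0.000 + 14×0.054/50 ≈ 0.01512 ppm → 0.015 ppm to 3 dp.

0.015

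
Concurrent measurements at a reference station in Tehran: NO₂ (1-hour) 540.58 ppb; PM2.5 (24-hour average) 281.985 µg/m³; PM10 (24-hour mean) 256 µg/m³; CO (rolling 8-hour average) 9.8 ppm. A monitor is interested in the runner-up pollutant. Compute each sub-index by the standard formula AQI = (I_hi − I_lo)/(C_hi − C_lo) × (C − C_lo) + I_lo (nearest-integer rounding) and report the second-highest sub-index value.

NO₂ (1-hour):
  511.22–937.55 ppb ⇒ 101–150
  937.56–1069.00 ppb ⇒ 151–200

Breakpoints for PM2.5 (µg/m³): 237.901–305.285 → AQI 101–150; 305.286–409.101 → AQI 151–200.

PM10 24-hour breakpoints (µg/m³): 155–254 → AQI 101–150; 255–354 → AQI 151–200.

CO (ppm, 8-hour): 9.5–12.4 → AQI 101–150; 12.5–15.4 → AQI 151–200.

NO₂: 540.58 lies in 511.22–937.55, so I_lo=101, I_hi=150, C_lo=511.22, C_hi=937.55.
(150−101)/(937.55−511.22) × (540.58−511.22) + 101 = 49/426.33 × 29.36 + 101 ≈ 104.37 → 104.
PM2.5: 281.985 lies in 237.901–305.285, so I_lo=101, I_hi=150, C_lo=237.901, C_hi=305.285.
(150−101)/(305.285−237.901) × (281.985−237.901) + 101 = 49/67.384 × 44.084 + 101 ≈ 133.06 → 133.
PM10: 256 lies in 255–354, so I_lo=151, I_hi=200, C_lo=255, C_hi=354.
(200−151)/(354−255) × (256−255) + 151 = 49/99 × 1 + 151 ≈ 151.49 → 151.
CO: 9.8 ∈ [9.5, 12.4] ↔ index [101, 150].
101 + (9.8−9.5)·(150−101)/(12.4−9.5) = 101 + 0.3·49/2.9 ≈ 106.07, so AQI = 106.
Sub-indices: NO₂→104, PM2.5→133, PM10→151, CO→106. Ranked high→low: 151, 133, 106, 104. Second-highest sub-index = 133.

133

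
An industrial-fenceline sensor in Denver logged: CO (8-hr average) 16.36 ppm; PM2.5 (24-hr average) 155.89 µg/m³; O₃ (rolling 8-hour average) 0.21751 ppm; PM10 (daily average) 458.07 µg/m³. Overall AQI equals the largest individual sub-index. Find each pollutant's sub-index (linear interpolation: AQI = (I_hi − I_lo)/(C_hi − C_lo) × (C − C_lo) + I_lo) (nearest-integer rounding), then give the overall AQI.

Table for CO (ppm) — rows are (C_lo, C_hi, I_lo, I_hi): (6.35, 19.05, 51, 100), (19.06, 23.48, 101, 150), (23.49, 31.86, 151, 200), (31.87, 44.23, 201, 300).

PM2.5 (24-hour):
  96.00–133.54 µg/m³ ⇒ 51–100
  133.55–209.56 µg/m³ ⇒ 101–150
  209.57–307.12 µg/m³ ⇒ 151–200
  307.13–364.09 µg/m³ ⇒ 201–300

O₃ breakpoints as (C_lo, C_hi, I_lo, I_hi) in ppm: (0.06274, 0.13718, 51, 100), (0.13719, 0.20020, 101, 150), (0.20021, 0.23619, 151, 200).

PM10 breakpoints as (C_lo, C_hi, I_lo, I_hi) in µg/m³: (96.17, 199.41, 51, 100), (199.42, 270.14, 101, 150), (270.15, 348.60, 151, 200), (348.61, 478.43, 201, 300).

CO 16.36: bracket 6.35–19.05 → index 51–100; slope 49/12.70, offset 10.01.
AQI = 51 + 49/12.70·10.01 ≈ 89.62 ⇒ 90.
PM2.5 155.89: bracket 133.55–209.56 → index 101–150; slope 49/76.01, offset 22.34.
AQI = 101 + 49/76.01·22.34 ≈ 115.40 ⇒ 115.
O₃ 0.21751: bracket 0.20021–0.23619 → index 151–200; slope 49/0.03598, offset 0.01730.
AQI = 151 + 49/0.03598·0.01730 ≈ 174.56 ⇒ 175.
PM10: row 348.61–478.43 (AQI 201–300). (300−201)·(458.07−348.61)/(478.43−348.61) + 201 = 99·109.46/129.82 + 201 ≈ 284.47 → 284.
Sub-indices: CO→90, PM2.5→115, O₃→175, PM10→284. Overall AQI = max = 284; dominant pollutant is PM10.

284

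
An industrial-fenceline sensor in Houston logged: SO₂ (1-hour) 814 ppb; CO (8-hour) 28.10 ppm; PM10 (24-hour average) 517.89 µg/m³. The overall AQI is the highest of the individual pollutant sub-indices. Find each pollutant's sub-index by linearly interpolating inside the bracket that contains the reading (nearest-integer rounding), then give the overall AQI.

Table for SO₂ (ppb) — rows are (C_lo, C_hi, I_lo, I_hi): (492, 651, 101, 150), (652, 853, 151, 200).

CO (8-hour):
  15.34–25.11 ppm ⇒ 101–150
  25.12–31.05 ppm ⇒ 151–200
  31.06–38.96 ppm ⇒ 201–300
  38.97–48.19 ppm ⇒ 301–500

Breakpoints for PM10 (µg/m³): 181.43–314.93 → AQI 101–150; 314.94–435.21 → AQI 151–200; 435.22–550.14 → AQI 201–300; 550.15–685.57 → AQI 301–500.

272

SO₂: 814 lies in 652–853, so I_lo=151, I_hi=200, C_lo=652, C_hi=853.
(200−151)/(853−652) × (814−652) + 151 = 49/201 × 162 + 151 ≈ 190.49 → 190.
CO 28.10: bracket 25.12–31.05 → index 151–200; slope 49/5.93, offset 2.98.
AQI = 151 + 49/5.93·2.98 ≈ 175.62 ⇒ 176.
PM10: 517.89 lies in 435.22–550.14, so I_lo=201, I_hi=300, C_lo=435.22, C_hi=550.14.
(300−201)/(550.14−435.22) × (517.89−435.22) + 201 = 99/114.92 × 82.67 + 201 ≈ 272.22 → 272.
Sub-indices: SO₂→190, CO→176, PM10→272. Overall AQI = max = 272; dominant pollutant is PM10.
AQI 272: Very Unhealthy.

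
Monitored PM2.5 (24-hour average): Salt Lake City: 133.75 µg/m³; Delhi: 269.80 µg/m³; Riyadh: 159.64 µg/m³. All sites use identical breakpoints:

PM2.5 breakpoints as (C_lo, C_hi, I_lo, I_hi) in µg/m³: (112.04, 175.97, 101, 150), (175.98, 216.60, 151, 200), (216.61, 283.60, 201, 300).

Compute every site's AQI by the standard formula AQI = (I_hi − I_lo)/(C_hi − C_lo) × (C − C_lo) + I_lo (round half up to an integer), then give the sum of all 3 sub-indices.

535

Salt Lake City: 133.75 lies in 112.04–175.97, so I_lo=101, I_hi=150, C_lo=112.04, C_hi=175.97.
(150−101)/(175.97−112.04) × (133.75−112.04) + 101 = 49/63.93 × 21.71 + 101 ≈ 117.64 → 118.
Delhi: 269.80 lies in 216.61–283.60, so I_lo=201, I_hi=300, C_lo=216.61, C_hi=283.60.
(300−201)/(283.60−216.61) × (269.80−216.61) + 201 = 99/66.99 × 53.19 + 201 ≈ 279.61 → 280.
Riyadh: row 112.04–175.97 (AQI 101–150). (150−101)·(159.64−112.04)/(175.97−112.04) + 101 = 49·47.60/63.93 + 101 ≈ 137.48 → 137.
AQIs: Salt Lake City=118, Delhi=280, Riyadh=137. Sum = 118 + 280 + 137 = 535.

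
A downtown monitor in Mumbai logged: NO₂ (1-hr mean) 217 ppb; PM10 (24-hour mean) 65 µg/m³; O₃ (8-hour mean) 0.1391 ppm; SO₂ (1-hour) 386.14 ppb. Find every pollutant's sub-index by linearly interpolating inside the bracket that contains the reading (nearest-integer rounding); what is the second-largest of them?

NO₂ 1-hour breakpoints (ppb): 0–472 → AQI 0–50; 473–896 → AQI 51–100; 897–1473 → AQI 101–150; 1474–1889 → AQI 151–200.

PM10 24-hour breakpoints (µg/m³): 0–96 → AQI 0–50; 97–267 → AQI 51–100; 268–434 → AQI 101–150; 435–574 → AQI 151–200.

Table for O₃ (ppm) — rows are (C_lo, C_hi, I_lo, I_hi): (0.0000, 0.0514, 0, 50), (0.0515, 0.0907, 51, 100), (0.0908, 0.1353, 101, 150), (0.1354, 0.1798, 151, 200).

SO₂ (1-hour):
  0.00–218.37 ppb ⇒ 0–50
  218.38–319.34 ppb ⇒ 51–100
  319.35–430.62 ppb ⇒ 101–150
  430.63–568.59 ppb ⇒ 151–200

NO₂: row 0–472 (AQI 0–50). (50−0)·(217−0)/(472−0) + 0 = 50·217/472 + 0 ≈ 22.99 → 23.
PM10: 65 ∈ [0, 96] ↔ index [0, 50].
0 + (65−0)·(50−0)/(96−0) = 0 + 65·50/96 ≈ 33.85, so AQI = 34.
O₃: 0.1391 ∈ [0.1354, 0.1798] ↔ index [151, 200].
151 + (0.1391−0.1354)·(200−151)/(0.1798−0.1354) = 151 + 0.0037·49/0.0444 ≈ 155.08, so AQI = 155.
SO₂: 386.14 lies in 319.35–430.62, so I_lo=101, I_hi=150, C_lo=319.35, C_hi=430.62.
(150−101)/(430.62−319.35) × (386.14−319.35) + 101 = 49/111.27 × 66.79 + 101 ≈ 130.41 → 130.
Sub-indices: NO₂→23, PM10→34, O₃→155, SO₂→130. Ranked high→low: 155, 130, 34, 23. Second-highest sub-index = 130.

130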